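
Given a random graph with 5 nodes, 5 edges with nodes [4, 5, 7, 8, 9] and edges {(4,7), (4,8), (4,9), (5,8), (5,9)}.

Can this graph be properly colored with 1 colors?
No, G is not 1-colorable

Edge (4,8) forces its endpoints to differ, so 1 color is not enough.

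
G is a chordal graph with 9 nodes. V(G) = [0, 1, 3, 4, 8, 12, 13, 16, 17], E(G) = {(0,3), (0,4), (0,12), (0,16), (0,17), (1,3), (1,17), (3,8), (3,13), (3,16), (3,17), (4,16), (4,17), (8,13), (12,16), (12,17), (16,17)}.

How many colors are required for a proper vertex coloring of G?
Clique number ω(G) = 4 (lower bound: χ ≥ ω).
The clique on [0, 3, 16, 17] has size 4, forcing χ ≥ 4, and the coloring below uses 4 colors, so χ(G) = 4.
A valid 4-coloring: color 1: [3, 4, 12]; color 2: [8, 17]; color 3: [1, 13, 16]; color 4: [0].

χ(G) = 4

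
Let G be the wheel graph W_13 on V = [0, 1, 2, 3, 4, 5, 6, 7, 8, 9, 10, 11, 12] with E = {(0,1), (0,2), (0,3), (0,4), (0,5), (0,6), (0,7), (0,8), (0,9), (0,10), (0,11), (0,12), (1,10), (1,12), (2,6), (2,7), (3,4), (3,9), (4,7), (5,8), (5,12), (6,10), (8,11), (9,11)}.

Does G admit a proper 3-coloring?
Yes, G is 3-colorable

A valid 3-coloring: color 1: [0]; color 2: [2, 4, 8, 9, 10, 12]; color 3: [1, 3, 5, 6, 7, 11].
(χ(G) = 3 ≤ 3.)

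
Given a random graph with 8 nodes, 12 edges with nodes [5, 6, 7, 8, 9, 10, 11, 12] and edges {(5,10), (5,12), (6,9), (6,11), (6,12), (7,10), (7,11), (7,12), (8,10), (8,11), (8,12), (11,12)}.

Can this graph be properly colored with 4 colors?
A valid 4-coloring: color 1: [9, 10, 12]; color 2: [5, 11]; color 3: [6, 7, 8].
(χ(G) = 3 ≤ 4.)

Yes, G is 4-colorable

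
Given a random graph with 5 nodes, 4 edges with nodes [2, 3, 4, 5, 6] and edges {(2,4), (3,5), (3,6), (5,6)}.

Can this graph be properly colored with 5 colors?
A valid 5-coloring: color 1: [4, 6]; color 2: [2, 3]; color 3: [5].
(χ(G) = 3 ≤ 5.)

Yes, G is 5-colorable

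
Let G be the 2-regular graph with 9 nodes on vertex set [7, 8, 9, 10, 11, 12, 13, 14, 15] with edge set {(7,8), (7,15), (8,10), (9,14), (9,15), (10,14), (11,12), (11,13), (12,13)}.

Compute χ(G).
χ(G) = 3

Clique number ω(G) = 3 (lower bound: χ ≥ ω).
The clique on [11, 12, 13] has size 3, forcing χ ≥ 3, and the coloring below uses 3 colors, so χ(G) = 3.
A valid 3-coloring: color 1: [8, 12, 14, 15]; color 2: [7, 9, 10, 11]; color 3: [13].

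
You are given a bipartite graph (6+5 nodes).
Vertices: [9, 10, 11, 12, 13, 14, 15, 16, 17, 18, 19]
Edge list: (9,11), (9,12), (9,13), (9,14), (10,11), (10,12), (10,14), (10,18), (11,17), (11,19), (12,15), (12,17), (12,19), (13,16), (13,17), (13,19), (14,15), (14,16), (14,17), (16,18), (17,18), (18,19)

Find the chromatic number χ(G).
χ(G) = 2

Clique number ω(G) = 2 (lower bound: χ ≥ ω).
The graph is bipartite (no odd cycle), so 2 colors suffice: χ(G) = 2.
A valid 2-coloring: color 1: [9, 10, 15, 16, 17, 19]; color 2: [11, 12, 13, 14, 18].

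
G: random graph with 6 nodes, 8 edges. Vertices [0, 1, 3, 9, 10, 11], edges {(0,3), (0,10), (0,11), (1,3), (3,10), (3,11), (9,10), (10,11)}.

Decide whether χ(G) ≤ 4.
A valid 4-coloring: color 1: [3, 9]; color 2: [1, 10]; color 3: [0]; color 4: [11].
(χ(G) = 4 ≤ 4.)

Yes, G is 4-colorable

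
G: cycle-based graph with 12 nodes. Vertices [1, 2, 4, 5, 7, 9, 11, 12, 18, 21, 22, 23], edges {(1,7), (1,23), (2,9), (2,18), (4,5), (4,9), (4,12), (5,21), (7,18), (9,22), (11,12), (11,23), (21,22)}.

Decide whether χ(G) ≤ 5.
Yes, G is 5-colorable

A valid 5-coloring: color 1: [1, 4, 11, 18, 21]; color 2: [5, 7, 9, 12, 23]; color 3: [2, 22].
(χ(G) = 3 ≤ 5.)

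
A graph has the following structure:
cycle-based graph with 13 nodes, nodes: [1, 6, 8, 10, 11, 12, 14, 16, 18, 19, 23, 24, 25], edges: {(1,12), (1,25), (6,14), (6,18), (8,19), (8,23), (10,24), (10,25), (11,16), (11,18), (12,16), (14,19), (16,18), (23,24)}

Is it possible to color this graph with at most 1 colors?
No, G is not 1-colorable

The clique on vertices [11, 16, 18] has size 3 > 1, so it alone needs 3 colors.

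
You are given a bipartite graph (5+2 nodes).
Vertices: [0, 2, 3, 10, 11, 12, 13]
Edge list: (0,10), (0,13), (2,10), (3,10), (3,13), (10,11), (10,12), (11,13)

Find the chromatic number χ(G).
χ(G) = 2

Clique number ω(G) = 2 (lower bound: χ ≥ ω).
The graph is bipartite (no odd cycle), so 2 colors suffice: χ(G) = 2.
A valid 2-coloring: color 1: [10, 13]; color 2: [0, 2, 3, 11, 12].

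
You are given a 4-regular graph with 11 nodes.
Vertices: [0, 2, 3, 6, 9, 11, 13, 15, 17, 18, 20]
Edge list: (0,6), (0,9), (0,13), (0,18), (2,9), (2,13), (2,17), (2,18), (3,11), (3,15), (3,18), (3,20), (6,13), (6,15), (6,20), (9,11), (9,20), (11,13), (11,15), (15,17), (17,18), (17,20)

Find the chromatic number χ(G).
Clique number ω(G) = 3 (lower bound: χ ≥ ω).
The clique on [0, 6, 13] has size 3, forcing χ ≥ 3, and the coloring below uses 3 colors, so χ(G) = 3.
A valid 3-coloring: color 1: [13, 15, 18, 20]; color 2: [3, 6, 9, 17]; color 3: [0, 2, 11].

χ(G) = 3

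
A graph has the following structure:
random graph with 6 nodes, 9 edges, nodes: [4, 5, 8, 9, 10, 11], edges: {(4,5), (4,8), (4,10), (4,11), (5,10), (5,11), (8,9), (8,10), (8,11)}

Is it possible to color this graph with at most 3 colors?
Yes, G is 3-colorable

A valid 3-coloring: color 1: [4, 9]; color 2: [5, 8]; color 3: [10, 11].
(χ(G) = 3 ≤ 3.)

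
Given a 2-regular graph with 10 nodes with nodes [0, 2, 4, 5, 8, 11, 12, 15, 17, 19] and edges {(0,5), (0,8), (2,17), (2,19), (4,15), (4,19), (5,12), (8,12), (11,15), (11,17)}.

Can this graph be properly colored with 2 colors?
Yes, G is 2-colorable

A valid 2-coloring: color 1: [5, 8, 15, 17, 19]; color 2: [0, 2, 4, 11, 12].
(χ(G) = 2 ≤ 2.)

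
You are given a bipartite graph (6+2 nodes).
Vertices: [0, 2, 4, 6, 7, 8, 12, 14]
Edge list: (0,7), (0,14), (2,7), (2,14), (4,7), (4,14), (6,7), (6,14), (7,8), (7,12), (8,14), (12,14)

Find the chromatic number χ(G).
χ(G) = 2

Clique number ω(G) = 2 (lower bound: χ ≥ ω).
The graph is bipartite (no odd cycle), so 2 colors suffice: χ(G) = 2.
A valid 2-coloring: color 1: [7, 14]; color 2: [0, 2, 4, 6, 8, 12].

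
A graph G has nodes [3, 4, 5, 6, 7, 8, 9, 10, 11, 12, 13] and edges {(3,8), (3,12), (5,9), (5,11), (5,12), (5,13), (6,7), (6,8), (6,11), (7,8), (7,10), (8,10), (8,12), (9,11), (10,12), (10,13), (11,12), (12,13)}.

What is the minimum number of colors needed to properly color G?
χ(G) = 3

Clique number ω(G) = 3 (lower bound: χ ≥ ω).
The clique on [6, 7, 8] has size 3, forcing χ ≥ 3, and the coloring below uses 3 colors, so χ(G) = 3.
A valid 3-coloring: color 1: [4, 7, 9, 12]; color 2: [8, 11, 13]; color 3: [3, 5, 6, 10].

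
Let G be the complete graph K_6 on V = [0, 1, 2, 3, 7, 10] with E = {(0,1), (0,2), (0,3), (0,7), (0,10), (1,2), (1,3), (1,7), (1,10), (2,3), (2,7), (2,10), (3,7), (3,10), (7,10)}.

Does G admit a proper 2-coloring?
The clique on vertices [0, 1, 2, 3, 7, 10] has size 6 > 2, so it alone needs 6 colors.

No, G is not 2-colorable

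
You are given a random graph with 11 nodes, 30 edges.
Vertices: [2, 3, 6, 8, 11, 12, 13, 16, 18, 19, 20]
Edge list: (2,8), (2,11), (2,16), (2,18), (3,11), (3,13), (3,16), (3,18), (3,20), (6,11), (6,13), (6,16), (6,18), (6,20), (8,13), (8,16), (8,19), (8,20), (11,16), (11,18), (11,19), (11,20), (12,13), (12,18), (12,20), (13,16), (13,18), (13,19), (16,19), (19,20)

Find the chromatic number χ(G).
Clique number ω(G) = 4 (lower bound: χ ≥ ω).
The clique on [8, 13, 16, 19] has size 4, forcing χ ≥ 4, and the coloring below uses 4 colors, so χ(G) = 4.
A valid 4-coloring: color 1: [11, 13]; color 2: [16, 18, 20]; color 3: [3, 6, 8, 12]; color 4: [2, 19].

χ(G) = 4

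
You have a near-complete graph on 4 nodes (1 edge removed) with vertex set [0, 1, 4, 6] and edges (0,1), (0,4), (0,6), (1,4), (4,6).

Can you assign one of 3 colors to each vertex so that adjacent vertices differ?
A valid 3-coloring: color 1: [4]; color 2: [0]; color 3: [1, 6].
(χ(G) = 3 ≤ 3.)

Yes, G is 3-colorable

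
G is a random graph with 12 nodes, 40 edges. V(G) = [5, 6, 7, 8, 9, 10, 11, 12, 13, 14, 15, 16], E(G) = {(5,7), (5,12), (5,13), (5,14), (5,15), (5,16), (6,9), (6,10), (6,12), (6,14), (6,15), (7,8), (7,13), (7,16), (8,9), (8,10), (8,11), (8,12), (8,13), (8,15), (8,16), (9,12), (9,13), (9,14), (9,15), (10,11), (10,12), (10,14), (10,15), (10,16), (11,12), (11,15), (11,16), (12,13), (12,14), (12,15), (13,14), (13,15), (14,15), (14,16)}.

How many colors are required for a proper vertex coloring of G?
Clique number ω(G) = 5 (lower bound: χ ≥ ω).
The clique on [8, 9, 12, 13, 15] has size 5, forcing χ ≥ 5, and the coloring below uses 5 colors, so χ(G) = 5.
A valid 5-coloring: color 1: [7, 12]; color 2: [15, 16]; color 3: [8, 14]; color 4: [5, 9, 10]; color 5: [6, 11, 13].

χ(G) = 5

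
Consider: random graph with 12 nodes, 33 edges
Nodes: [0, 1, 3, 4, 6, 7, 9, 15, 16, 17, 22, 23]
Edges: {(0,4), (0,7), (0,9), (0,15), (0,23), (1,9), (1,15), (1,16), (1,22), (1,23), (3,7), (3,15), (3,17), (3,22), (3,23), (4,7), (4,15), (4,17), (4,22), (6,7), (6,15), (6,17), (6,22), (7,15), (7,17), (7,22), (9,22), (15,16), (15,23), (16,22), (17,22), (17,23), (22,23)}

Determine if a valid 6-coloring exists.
Yes, G is 6-colorable

A valid 6-coloring: color 1: [15, 22]; color 2: [7, 9, 16, 23]; color 3: [0, 1, 17]; color 4: [3, 4, 6].
(χ(G) = 4 ≤ 6.)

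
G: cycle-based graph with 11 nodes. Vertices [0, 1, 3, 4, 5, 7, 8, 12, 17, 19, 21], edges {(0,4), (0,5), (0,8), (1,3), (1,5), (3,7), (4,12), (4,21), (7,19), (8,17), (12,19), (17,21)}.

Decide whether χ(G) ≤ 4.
Yes, G is 4-colorable

A valid 4-coloring: color 1: [3, 4, 5, 17, 19]; color 2: [0, 1, 7, 12, 21]; color 3: [8].
(χ(G) = 3 ≤ 4.)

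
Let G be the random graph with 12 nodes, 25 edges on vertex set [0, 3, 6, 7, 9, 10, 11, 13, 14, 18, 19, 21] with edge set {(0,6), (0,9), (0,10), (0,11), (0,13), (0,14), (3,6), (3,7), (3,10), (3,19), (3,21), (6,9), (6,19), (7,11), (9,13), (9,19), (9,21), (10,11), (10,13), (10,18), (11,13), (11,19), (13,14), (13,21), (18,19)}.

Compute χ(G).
χ(G) = 4

Clique number ω(G) = 4 (lower bound: χ ≥ ω).
The clique on [0, 10, 11, 13] has size 4, forcing χ ≥ 4, and the coloring below uses 4 colors, so χ(G) = 4.
A valid 4-coloring: color 1: [0, 3, 18]; color 2: [6, 7, 13]; color 3: [9, 11, 14]; color 4: [10, 19, 21].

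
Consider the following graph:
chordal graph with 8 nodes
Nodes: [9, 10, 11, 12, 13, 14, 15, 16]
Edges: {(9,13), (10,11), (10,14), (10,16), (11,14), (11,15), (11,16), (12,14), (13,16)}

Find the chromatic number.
χ(G) = 3

Clique number ω(G) = 3 (lower bound: χ ≥ ω).
The clique on [10, 11, 16] has size 3, forcing χ ≥ 3, and the coloring below uses 3 colors, so χ(G) = 3.
A valid 3-coloring: color 1: [11, 12, 13]; color 2: [9, 10, 15]; color 3: [14, 16].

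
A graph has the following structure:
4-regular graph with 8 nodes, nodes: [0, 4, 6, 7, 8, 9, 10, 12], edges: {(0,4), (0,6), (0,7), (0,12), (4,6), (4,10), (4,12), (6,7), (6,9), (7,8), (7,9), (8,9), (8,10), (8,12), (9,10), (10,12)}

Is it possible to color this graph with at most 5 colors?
Yes, G is 5-colorable

A valid 5-coloring: color 1: [7, 10]; color 2: [0, 8]; color 3: [9, 12]; color 4: [6]; color 5: [4].
(χ(G) = 4 ≤ 5.)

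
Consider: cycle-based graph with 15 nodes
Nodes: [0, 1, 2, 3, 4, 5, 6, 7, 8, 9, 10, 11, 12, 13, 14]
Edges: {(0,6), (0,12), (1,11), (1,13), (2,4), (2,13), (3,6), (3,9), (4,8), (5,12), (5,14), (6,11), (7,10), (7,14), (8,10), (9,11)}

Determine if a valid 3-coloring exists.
Yes, G is 3-colorable

A valid 3-coloring: color 1: [0, 3, 4, 5, 10, 11, 13]; color 2: [1, 2, 6, 7, 8, 9, 12]; color 3: [14].
(χ(G) = 3 ≤ 3.)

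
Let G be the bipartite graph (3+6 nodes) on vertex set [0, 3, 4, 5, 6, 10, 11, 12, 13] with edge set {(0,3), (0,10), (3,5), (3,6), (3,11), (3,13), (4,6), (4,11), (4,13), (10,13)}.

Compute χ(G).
Clique number ω(G) = 2 (lower bound: χ ≥ ω).
The graph is bipartite (no odd cycle), so 2 colors suffice: χ(G) = 2.
A valid 2-coloring: color 1: [3, 4, 10, 12]; color 2: [0, 5, 6, 11, 13].

χ(G) = 2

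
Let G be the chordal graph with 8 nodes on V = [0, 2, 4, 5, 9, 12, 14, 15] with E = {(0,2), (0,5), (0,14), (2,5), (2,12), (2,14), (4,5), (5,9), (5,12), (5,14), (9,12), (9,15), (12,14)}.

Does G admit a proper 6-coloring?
Yes, G is 6-colorable

A valid 6-coloring: color 1: [5, 15]; color 2: [0, 4, 12]; color 3: [2, 9]; color 4: [14].
(χ(G) = 4 ≤ 6.)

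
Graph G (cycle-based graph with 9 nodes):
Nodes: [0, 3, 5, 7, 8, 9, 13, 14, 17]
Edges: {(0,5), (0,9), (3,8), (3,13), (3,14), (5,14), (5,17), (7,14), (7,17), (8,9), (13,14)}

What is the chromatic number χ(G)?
χ(G) = 3

Clique number ω(G) = 3 (lower bound: χ ≥ ω).
The clique on [3, 13, 14] has size 3, forcing χ ≥ 3, and the coloring below uses 3 colors, so χ(G) = 3.
A valid 3-coloring: color 1: [0, 8, 14, 17]; color 2: [3, 5, 7, 9]; color 3: [13].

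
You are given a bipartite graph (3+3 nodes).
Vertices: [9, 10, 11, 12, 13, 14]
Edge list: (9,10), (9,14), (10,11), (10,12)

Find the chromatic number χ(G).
Clique number ω(G) = 2 (lower bound: χ ≥ ω).
The graph is bipartite (no odd cycle), so 2 colors suffice: χ(G) = 2.
A valid 2-coloring: color 1: [10, 13, 14]; color 2: [9, 11, 12].

χ(G) = 2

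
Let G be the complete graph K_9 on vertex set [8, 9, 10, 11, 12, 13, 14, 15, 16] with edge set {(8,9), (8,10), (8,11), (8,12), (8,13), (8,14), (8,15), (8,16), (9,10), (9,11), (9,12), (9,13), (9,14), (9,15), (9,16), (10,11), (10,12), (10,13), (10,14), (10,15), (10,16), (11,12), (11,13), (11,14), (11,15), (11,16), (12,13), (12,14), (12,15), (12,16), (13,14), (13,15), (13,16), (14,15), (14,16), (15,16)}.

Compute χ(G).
Clique number ω(G) = 9 (lower bound: χ ≥ ω).
The clique on [8, 9, 10, 11, 12, 13, 14, 15, 16] has size 9, forcing χ ≥ 9, and the coloring below uses 9 colors, so χ(G) = 9.
A valid 9-coloring: color 1: [15]; color 2: [9]; color 3: [10]; color 4: [14]; color 5: [11]; color 6: [16]; color 7: [12]; color 8: [13]; color 9: [8].

χ(G) = 9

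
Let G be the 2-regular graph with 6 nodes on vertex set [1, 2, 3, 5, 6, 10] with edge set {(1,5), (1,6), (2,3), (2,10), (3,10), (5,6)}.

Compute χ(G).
χ(G) = 3

Clique number ω(G) = 3 (lower bound: χ ≥ ω).
The clique on [2, 3, 10] has size 3, forcing χ ≥ 3, and the coloring below uses 3 colors, so χ(G) = 3.
A valid 3-coloring: color 1: [1, 10]; color 2: [2, 5]; color 3: [3, 6].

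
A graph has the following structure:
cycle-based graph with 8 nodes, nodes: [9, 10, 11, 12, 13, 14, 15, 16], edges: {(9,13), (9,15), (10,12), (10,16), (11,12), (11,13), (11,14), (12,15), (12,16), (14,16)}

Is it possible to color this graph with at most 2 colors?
The clique on vertices [10, 12, 16] has size 3 > 2, so it alone needs 3 colors.

No, G is not 2-colorable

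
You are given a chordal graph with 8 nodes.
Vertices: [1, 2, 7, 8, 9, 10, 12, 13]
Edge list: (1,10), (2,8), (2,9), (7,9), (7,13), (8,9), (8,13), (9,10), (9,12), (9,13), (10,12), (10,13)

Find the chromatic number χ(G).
χ(G) = 3

Clique number ω(G) = 3 (lower bound: χ ≥ ω).
The clique on [2, 8, 9] has size 3, forcing χ ≥ 3, and the coloring below uses 3 colors, so χ(G) = 3.
A valid 3-coloring: color 1: [1, 9]; color 2: [2, 12, 13]; color 3: [7, 8, 10].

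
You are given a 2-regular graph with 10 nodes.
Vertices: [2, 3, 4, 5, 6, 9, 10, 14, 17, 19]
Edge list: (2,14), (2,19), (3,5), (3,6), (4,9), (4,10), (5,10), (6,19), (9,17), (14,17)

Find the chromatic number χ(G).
χ(G) = 2

Clique number ω(G) = 2 (lower bound: χ ≥ ω).
The graph is bipartite (no odd cycle), so 2 colors suffice: χ(G) = 2.
A valid 2-coloring: color 1: [3, 9, 10, 14, 19]; color 2: [2, 4, 5, 6, 17].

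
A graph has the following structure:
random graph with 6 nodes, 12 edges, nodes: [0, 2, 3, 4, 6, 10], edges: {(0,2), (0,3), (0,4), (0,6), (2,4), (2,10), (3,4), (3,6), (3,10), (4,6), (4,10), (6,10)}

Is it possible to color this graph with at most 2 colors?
No, G is not 2-colorable

The clique on vertices [0, 3, 4, 6] has size 4 > 2, so it alone needs 4 colors.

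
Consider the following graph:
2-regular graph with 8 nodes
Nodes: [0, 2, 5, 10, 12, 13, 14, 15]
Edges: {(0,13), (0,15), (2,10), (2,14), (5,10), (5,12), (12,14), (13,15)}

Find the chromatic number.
χ(G) = 3

Clique number ω(G) = 3 (lower bound: χ ≥ ω).
The clique on [0, 13, 15] has size 3, forcing χ ≥ 3, and the coloring below uses 3 colors, so χ(G) = 3.
A valid 3-coloring: color 1: [2, 12, 15]; color 2: [0, 5, 14]; color 3: [10, 13].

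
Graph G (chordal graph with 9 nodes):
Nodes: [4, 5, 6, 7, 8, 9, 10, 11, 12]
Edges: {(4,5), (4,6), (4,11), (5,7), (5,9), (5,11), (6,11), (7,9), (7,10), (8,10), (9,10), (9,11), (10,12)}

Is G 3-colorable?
Yes, G is 3-colorable

A valid 3-coloring: color 1: [7, 8, 11, 12]; color 2: [5, 6, 10]; color 3: [4, 9].
(χ(G) = 3 ≤ 3.)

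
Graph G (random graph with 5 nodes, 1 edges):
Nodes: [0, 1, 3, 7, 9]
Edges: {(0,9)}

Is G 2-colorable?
Yes, G is 2-colorable

A valid 2-coloring: color 1: [1, 3, 7, 9]; color 2: [0].
(χ(G) = 2 ≤ 2.)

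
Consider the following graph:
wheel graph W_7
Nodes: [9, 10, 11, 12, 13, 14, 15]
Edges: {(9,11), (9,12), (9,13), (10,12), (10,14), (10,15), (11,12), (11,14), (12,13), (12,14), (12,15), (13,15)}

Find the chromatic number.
Clique number ω(G) = 3 (lower bound: χ ≥ ω).
The clique on [9, 11, 12] has size 3, forcing χ ≥ 3, and the coloring below uses 3 colors, so χ(G) = 3.
A valid 3-coloring: color 1: [12]; color 2: [10, 11, 13]; color 3: [9, 14, 15].

χ(G) = 3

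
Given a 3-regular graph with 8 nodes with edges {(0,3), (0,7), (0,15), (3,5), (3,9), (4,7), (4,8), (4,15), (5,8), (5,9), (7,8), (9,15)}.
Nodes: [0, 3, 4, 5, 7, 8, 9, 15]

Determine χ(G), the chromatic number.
Clique number ω(G) = 3 (lower bound: χ ≥ ω).
The clique on [4, 7, 8] has size 3, forcing χ ≥ 3, and the coloring below uses 3 colors, so χ(G) = 3.
A valid 3-coloring: color 1: [0, 4, 5]; color 2: [3, 8, 15]; color 3: [7, 9].

χ(G) = 3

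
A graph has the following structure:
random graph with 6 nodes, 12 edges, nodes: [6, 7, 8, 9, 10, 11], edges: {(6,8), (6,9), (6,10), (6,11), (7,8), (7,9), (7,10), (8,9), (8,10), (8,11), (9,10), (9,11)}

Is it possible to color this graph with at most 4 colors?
A valid 4-coloring: color 1: [9]; color 2: [8]; color 3: [6, 7]; color 4: [10, 11].
(χ(G) = 4 ≤ 4.)

Yes, G is 4-colorable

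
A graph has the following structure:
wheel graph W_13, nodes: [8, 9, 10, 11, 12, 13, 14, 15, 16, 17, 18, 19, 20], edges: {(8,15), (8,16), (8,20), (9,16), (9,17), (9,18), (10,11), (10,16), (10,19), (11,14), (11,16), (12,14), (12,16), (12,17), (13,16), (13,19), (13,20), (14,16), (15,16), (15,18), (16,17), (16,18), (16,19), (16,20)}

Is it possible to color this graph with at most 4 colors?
Yes, G is 4-colorable

A valid 4-coloring: color 1: [16]; color 2: [8, 10, 13, 14, 17, 18]; color 3: [9, 11, 12, 15, 19, 20].
(χ(G) = 3 ≤ 4.)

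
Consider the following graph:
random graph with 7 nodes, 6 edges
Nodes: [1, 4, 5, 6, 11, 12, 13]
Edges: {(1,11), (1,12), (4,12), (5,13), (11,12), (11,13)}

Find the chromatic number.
χ(G) = 3

Clique number ω(G) = 3 (lower bound: χ ≥ ω).
The clique on [1, 11, 12] has size 3, forcing χ ≥ 3, and the coloring below uses 3 colors, so χ(G) = 3.
A valid 3-coloring: color 1: [6, 12, 13]; color 2: [4, 5, 11]; color 3: [1].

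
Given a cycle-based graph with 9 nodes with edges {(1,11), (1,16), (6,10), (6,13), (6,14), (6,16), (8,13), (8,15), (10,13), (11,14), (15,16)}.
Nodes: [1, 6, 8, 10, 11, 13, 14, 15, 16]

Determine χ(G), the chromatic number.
Clique number ω(G) = 3 (lower bound: χ ≥ ω).
The clique on [6, 10, 13] has size 3, forcing χ ≥ 3, and the coloring below uses 3 colors, so χ(G) = 3.
A valid 3-coloring: color 1: [6, 11, 15]; color 2: [13, 14, 16]; color 3: [1, 8, 10].

χ(G) = 3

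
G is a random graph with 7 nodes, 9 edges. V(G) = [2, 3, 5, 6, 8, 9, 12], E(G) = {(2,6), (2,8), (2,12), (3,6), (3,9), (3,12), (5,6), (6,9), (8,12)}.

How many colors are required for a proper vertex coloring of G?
Clique number ω(G) = 3 (lower bound: χ ≥ ω).
The clique on [2, 8, 12] has size 3, forcing χ ≥ 3, and the coloring below uses 3 colors, so χ(G) = 3.
A valid 3-coloring: color 1: [6, 12]; color 2: [3, 5, 8]; color 3: [2, 9].

χ(G) = 3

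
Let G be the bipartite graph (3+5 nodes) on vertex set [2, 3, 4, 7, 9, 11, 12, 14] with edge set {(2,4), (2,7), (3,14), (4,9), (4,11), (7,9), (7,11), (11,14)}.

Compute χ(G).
χ(G) = 2

Clique number ω(G) = 2 (lower bound: χ ≥ ω).
The graph is bipartite (no odd cycle), so 2 colors suffice: χ(G) = 2.
A valid 2-coloring: color 1: [4, 7, 12, 14]; color 2: [2, 3, 9, 11].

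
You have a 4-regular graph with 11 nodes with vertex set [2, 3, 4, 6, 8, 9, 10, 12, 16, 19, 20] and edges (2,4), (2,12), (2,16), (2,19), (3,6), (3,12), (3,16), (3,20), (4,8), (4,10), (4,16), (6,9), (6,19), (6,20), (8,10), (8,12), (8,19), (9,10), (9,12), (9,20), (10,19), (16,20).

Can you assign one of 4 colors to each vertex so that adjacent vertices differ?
Yes, G is 4-colorable

A valid 4-coloring: color 1: [4, 12, 19, 20]; color 2: [2, 3, 8, 9]; color 3: [6, 10, 16].
(χ(G) = 3 ≤ 4.)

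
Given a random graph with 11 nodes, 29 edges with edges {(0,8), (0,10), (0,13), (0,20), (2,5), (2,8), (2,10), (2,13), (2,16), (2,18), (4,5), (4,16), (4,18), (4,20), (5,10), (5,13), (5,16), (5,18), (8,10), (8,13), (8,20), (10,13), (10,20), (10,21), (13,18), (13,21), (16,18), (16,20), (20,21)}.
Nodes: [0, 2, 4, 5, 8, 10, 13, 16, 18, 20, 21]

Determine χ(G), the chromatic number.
Clique number ω(G) = 4 (lower bound: χ ≥ ω).
Suppose a proper 4-coloring c exists. The clique [0, 8, 10, 13] takes 4 distinct colors; by symmetry let c(0) = 1, c(8) = 2, c(10) = 3, c(13) = 4.
- Vertex 2: neighbors [8, 10, 13] already have colors [2, 3, 4] ⇒ c(2) = 1.
- Vertex 5: neighbors [2, 10, 13] already have colors [1, 3, 4] ⇒ c(5) = 2.
- Vertex 20: neighbors [0, 8, 10] already have colors [1, 2, 3] ⇒ c(20) = 4.
- Vertex 16: neighbors [2, 5, 20] already have colors [1, 2, 4] ⇒ c(16) = 3.
- Vertex 18: neighbors [2, 5, 16, 13] already have colors [1, 2, 3, 4] — all 4 colors blocked. Contradiction.
The forced assignments end in a contradiction, so G has no proper 4-coloring (χ ≥ 5).
The coloring below uses 5 colors, so χ(G) = 5.
A valid 5-coloring: color 1: [10, 18]; color 2: [13, 16]; color 3: [5, 8, 21]; color 4: [2, 20]; color 5: [0, 4].

χ(G) = 5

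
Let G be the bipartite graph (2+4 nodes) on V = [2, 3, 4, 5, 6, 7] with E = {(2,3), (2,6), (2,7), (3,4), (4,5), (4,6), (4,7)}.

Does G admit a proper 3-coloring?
A valid 3-coloring: color 1: [2, 4]; color 2: [3, 5, 6, 7].
(χ(G) = 2 ≤ 3.)

Yes, G is 3-colorable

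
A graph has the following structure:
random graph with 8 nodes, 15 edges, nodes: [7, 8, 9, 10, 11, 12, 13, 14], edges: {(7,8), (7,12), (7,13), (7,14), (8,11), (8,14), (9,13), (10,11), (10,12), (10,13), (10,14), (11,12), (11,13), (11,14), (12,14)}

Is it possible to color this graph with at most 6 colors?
A valid 6-coloring: color 1: [13, 14]; color 2: [7, 9, 11]; color 3: [8, 12]; color 4: [10].
(χ(G) = 4 ≤ 6.)

Yes, G is 6-colorable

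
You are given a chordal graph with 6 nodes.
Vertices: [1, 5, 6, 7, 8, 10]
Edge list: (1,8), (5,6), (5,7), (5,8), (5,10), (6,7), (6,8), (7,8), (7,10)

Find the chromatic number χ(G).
Clique number ω(G) = 4 (lower bound: χ ≥ ω).
The clique on [5, 6, 7, 8] has size 4, forcing χ ≥ 4, and the coloring below uses 4 colors, so χ(G) = 4.
A valid 4-coloring: color 1: [8, 10]; color 2: [1, 7]; color 3: [5]; color 4: [6].

χ(G) = 4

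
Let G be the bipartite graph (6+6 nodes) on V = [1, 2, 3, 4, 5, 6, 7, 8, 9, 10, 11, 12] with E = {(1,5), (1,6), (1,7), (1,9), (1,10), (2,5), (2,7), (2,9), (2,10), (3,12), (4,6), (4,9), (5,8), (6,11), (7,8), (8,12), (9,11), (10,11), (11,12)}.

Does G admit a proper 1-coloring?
No, G is not 1-colorable

Edge (1,5) forces its endpoints to differ, so 1 color is not enough.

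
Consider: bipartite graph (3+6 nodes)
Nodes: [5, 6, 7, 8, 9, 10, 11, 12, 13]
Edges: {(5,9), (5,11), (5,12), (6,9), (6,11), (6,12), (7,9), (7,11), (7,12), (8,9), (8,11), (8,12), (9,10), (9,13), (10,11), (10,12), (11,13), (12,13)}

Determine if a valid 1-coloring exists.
Edge (5,9) forces its endpoints to differ, so 1 color is not enough.

No, G is not 1-colorable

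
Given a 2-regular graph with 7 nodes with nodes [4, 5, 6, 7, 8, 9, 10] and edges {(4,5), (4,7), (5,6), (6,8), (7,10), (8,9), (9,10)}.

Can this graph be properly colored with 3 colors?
Yes, G is 3-colorable

A valid 3-coloring: color 1: [5, 7, 8]; color 2: [4, 6, 10]; color 3: [9].
(χ(G) = 3 ≤ 3.)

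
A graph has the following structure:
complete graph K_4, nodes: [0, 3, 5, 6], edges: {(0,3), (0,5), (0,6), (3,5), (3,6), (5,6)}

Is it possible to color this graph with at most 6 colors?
Yes, G is 6-colorable

A valid 6-coloring: color 1: [0]; color 2: [5]; color 3: [6]; color 4: [3].
(χ(G) = 4 ≤ 6.)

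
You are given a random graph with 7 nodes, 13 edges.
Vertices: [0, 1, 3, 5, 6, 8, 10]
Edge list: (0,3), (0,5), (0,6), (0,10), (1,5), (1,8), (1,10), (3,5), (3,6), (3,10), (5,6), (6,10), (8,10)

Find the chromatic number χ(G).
χ(G) = 4

Clique number ω(G) = 4 (lower bound: χ ≥ ω).
The clique on [0, 3, 6, 10] has size 4, forcing χ ≥ 4, and the coloring below uses 4 colors, so χ(G) = 4.
A valid 4-coloring: color 1: [5, 10]; color 2: [0, 1]; color 3: [3, 8]; color 4: [6].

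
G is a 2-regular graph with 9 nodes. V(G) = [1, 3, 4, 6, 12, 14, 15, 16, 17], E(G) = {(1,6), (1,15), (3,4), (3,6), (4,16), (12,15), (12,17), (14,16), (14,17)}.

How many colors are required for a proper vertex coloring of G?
Clique number ω(G) = 2 (lower bound: χ ≥ ω).
Odd cycle [14, 16, 4, 3, 6, 1, 15, 12, 17] needs 3 colors (χ ≥ 3).
The coloring below uses 3 colors, so χ(G) = 3.
A valid 3-coloring: color 1: [4, 6, 12, 14]; color 2: [1, 3, 16, 17]; color 3: [15].

χ(G) = 3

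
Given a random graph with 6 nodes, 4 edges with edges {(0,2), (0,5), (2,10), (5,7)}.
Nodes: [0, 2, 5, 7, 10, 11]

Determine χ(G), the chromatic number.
χ(G) = 2

Clique number ω(G) = 2 (lower bound: χ ≥ ω).
The graph is bipartite (no odd cycle), so 2 colors suffice: χ(G) = 2.
A valid 2-coloring: color 1: [0, 7, 10, 11]; color 2: [2, 5].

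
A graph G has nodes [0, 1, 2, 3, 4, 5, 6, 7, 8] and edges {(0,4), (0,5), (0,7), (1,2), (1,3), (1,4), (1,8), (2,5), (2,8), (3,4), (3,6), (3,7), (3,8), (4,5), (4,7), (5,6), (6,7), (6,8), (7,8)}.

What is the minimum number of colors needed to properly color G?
χ(G) = 4

Clique number ω(G) = 4 (lower bound: χ ≥ ω).
The clique on [3, 6, 7, 8] has size 4, forcing χ ≥ 4, and the coloring below uses 4 colors, so χ(G) = 4.
A valid 4-coloring: color 1: [4, 8]; color 2: [1, 5, 7]; color 3: [0, 2, 3]; color 4: [6].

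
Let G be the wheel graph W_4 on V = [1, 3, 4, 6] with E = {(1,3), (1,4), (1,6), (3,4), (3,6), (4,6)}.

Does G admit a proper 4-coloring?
A valid 4-coloring: color 1: [3]; color 2: [4]; color 3: [1]; color 4: [6].
(χ(G) = 4 ≤ 4.)

Yes, G is 4-colorable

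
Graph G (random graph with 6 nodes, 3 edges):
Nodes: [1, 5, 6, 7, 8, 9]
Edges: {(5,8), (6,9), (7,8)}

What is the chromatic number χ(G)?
Clique number ω(G) = 2 (lower bound: χ ≥ ω).
The graph is bipartite (no odd cycle), so 2 colors suffice: χ(G) = 2.
A valid 2-coloring: color 1: [1, 6, 8]; color 2: [5, 7, 9].

χ(G) = 2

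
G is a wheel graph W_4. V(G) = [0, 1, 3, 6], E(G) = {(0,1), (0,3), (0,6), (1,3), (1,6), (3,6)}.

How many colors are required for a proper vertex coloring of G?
Clique number ω(G) = 4 (lower bound: χ ≥ ω).
The clique on [0, 1, 3, 6] has size 4, forcing χ ≥ 4, and the coloring below uses 4 colors, so χ(G) = 4.
A valid 4-coloring: color 1: [0]; color 2: [3]; color 3: [6]; color 4: [1].

χ(G) = 4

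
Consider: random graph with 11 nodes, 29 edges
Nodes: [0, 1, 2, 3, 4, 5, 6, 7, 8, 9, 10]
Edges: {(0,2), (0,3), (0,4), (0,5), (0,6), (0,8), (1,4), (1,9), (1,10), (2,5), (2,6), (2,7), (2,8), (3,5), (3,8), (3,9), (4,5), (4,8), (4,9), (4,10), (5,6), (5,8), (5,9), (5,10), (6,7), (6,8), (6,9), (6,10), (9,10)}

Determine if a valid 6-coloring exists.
Yes, G is 6-colorable

A valid 6-coloring: color 1: [1, 5, 7]; color 2: [3, 4, 6]; color 3: [0, 10]; color 4: [8, 9]; color 5: [2].
(χ(G) = 5 ≤ 6.)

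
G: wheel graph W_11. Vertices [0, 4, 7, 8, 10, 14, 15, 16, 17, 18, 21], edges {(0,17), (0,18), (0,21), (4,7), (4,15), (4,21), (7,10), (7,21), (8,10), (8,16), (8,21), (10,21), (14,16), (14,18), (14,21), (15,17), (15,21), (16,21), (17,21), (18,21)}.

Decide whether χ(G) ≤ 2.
No, G is not 2-colorable

The clique on vertices [0, 17, 21] has size 3 > 2, so it alone needs 3 colors.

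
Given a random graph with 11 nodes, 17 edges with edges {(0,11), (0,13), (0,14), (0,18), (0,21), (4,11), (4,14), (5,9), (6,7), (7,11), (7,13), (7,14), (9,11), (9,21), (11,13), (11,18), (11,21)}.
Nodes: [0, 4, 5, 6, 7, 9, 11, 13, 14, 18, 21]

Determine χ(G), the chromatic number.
Clique number ω(G) = 3 (lower bound: χ ≥ ω).
The clique on [0, 11, 18] has size 3, forcing χ ≥ 3, and the coloring below uses 3 colors, so χ(G) = 3.
A valid 3-coloring: color 1: [5, 6, 11, 14]; color 2: [0, 4, 7, 9]; color 3: [13, 18, 21].

χ(G) = 3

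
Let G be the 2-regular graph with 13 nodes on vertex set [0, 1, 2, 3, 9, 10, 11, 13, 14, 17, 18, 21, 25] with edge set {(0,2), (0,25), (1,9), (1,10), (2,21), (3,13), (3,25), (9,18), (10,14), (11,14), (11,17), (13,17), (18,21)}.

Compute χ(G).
Clique number ω(G) = 2 (lower bound: χ ≥ ω).
Odd cycle [9, 18, 21, 2, 0, 25, 3, 13, 17, 11, 14, 10, 1] needs 3 colors (χ ≥ 3).
The coloring below uses 3 colors, so χ(G) = 3.
A valid 3-coloring: color 1: [0, 3, 9, 10, 11, 21]; color 2: [1, 2, 14, 17, 18, 25]; color 3: [13].

χ(G) = 3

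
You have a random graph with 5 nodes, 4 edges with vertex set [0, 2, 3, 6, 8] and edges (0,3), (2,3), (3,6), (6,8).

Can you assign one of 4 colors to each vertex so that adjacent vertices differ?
Yes, G is 4-colorable

A valid 4-coloring: color 1: [3, 8]; color 2: [0, 2, 6].
(χ(G) = 2 ≤ 4.)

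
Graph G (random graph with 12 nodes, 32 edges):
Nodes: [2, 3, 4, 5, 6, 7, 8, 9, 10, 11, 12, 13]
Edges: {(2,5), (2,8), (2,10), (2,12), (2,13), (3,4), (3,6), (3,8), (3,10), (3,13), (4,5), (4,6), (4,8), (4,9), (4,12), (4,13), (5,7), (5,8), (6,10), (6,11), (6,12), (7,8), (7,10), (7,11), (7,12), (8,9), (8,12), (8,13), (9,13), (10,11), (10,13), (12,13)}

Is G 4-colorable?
A valid 4-coloring: color 1: [8, 10]; color 2: [6, 7, 13]; color 3: [2, 4, 11]; color 4: [3, 5, 9, 12].
(χ(G) = 4 ≤ 4.)

Yes, G is 4-colorable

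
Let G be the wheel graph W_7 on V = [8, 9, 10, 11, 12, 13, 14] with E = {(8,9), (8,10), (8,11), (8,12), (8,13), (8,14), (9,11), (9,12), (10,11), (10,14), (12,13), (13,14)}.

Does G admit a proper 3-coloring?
Yes, G is 3-colorable

A valid 3-coloring: color 1: [8]; color 2: [11, 12, 14]; color 3: [9, 10, 13].
(χ(G) = 3 ≤ 3.)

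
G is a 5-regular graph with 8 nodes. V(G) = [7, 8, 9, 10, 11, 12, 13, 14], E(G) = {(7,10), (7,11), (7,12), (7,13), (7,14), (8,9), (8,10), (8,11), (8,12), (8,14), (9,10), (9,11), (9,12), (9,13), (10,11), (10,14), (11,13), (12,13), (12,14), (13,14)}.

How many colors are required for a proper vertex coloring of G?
χ(G) = 4

Clique number ω(G) = 4 (lower bound: χ ≥ ω).
The clique on [8, 9, 10, 11] has size 4, forcing χ ≥ 4, and the coloring below uses 4 colors, so χ(G) = 4.
A valid 4-coloring: color 1: [11, 12]; color 2: [7, 8]; color 3: [10, 13]; color 4: [9, 14].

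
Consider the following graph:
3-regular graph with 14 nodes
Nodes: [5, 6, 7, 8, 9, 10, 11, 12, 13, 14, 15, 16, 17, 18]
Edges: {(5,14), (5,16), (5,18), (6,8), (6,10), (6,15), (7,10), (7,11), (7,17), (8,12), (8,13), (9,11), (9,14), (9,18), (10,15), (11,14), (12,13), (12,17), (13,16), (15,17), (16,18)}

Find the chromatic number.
Clique number ω(G) = 3 (lower bound: χ ≥ ω).
The clique on [5, 16, 18] has size 3, forcing χ ≥ 3, and the coloring below uses 3 colors, so χ(G) = 3.
A valid 3-coloring: color 1: [8, 10, 14, 16, 17]; color 2: [5, 7, 9, 13, 15]; color 3: [6, 11, 12, 18].

χ(G) = 3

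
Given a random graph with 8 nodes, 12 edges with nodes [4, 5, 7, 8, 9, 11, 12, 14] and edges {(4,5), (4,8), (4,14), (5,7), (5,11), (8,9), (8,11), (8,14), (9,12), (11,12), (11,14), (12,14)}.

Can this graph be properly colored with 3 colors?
Yes, G is 3-colorable

A valid 3-coloring: color 1: [4, 7, 9, 11]; color 2: [5, 14]; color 3: [8, 12].
(χ(G) = 3 ≤ 3.)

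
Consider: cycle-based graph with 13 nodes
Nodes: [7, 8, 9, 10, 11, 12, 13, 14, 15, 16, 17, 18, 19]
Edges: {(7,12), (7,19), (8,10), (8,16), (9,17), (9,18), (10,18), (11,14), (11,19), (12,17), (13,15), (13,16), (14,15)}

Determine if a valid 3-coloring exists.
Yes, G is 3-colorable

A valid 3-coloring: color 1: [7, 8, 11, 15, 17, 18]; color 2: [9, 10, 12, 14, 16, 19]; color 3: [13].
(χ(G) = 3 ≤ 3.)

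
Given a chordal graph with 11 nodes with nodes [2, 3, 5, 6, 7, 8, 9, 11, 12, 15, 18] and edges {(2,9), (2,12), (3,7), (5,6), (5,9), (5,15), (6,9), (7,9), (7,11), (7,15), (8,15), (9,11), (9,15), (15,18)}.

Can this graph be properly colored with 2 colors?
No, G is not 2-colorable

The clique on vertices [7, 9, 11] has size 3 > 2, so it alone needs 3 colors.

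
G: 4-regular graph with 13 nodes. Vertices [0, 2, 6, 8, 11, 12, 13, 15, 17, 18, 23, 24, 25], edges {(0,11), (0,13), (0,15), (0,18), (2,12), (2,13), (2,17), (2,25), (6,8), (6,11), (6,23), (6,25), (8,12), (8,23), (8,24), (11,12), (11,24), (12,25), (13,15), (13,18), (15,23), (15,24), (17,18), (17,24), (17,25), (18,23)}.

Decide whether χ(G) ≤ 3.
A valid 3-coloring: color 1: [2, 8, 11, 15, 18]; color 2: [6, 12, 13, 17]; color 3: [0, 23, 24, 25].
(χ(G) = 3 ≤ 3.)

Yes, G is 3-colorable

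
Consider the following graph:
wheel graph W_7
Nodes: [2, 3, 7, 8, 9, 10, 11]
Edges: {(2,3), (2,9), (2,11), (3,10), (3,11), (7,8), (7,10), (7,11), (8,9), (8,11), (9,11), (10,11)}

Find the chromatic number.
Clique number ω(G) = 3 (lower bound: χ ≥ ω).
The clique on [8, 9, 11] has size 3, forcing χ ≥ 3, and the coloring below uses 3 colors, so χ(G) = 3.
A valid 3-coloring: color 1: [11]; color 2: [3, 7, 9]; color 3: [2, 8, 10].

χ(G) = 3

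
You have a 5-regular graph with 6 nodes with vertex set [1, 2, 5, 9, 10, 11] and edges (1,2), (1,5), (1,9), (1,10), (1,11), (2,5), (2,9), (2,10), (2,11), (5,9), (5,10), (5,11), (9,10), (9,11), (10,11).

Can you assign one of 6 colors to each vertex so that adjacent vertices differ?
Yes, G is 6-colorable

A valid 6-coloring: color 1: [5]; color 2: [1]; color 3: [11]; color 4: [2]; color 5: [9]; color 6: [10].
(χ(G) = 6 ≤ 6.)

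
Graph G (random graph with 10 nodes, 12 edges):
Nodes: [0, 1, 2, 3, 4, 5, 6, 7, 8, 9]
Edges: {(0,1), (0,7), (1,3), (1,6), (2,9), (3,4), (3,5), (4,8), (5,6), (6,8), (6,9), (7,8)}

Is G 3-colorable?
Yes, G is 3-colorable

A valid 3-coloring: color 1: [0, 2, 3, 6]; color 2: [1, 5, 8, 9]; color 3: [4, 7].
(χ(G) = 3 ≤ 3.)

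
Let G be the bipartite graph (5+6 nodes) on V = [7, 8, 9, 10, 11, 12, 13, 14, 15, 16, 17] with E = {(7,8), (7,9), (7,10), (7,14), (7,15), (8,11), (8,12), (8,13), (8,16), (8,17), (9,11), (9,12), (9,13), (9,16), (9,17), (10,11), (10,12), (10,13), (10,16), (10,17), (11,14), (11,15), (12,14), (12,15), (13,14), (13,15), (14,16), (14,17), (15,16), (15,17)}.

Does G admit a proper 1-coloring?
Edge (7,8) forces its endpoints to differ, so 1 color is not enough.

No, G is not 1-colorable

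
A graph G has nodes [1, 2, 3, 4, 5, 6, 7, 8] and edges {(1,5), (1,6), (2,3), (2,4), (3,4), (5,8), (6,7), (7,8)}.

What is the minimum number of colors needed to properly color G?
χ(G) = 3

Clique number ω(G) = 3 (lower bound: χ ≥ ω).
The clique on [2, 3, 4] has size 3, forcing χ ≥ 3, and the coloring below uses 3 colors, so χ(G) = 3.
A valid 3-coloring: color 1: [3, 5, 7]; color 2: [1, 4, 8]; color 3: [2, 6].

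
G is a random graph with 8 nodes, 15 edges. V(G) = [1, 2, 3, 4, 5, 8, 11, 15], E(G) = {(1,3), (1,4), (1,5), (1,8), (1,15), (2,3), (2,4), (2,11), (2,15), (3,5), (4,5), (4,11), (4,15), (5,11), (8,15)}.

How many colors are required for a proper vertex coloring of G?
χ(G) = 4

Clique number ω(G) = 3 (lower bound: χ ≥ ω).
Odd cycle [1, 15, 2, 11, 5] needs 3 colors (χ ≥ 3).
Vertex 4 is adjacent to every vertex of [1, 2, 5, 11, 15], which already need 3 colors among themselves, so 4 needs a new color (χ ≥ 4).
The coloring below uses 4 colors, so χ(G) = 4.
A valid 4-coloring: color 1: [3, 4, 8]; color 2: [1, 2]; color 3: [5, 15]; color 4: [11].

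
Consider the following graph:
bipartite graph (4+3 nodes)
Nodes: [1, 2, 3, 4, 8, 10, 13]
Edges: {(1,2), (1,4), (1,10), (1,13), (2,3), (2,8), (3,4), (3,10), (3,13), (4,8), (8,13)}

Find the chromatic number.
χ(G) = 2

Clique number ω(G) = 2 (lower bound: χ ≥ ω).
The graph is bipartite (no odd cycle), so 2 colors suffice: χ(G) = 2.
A valid 2-coloring: color 1: [1, 3, 8]; color 2: [2, 4, 10, 13].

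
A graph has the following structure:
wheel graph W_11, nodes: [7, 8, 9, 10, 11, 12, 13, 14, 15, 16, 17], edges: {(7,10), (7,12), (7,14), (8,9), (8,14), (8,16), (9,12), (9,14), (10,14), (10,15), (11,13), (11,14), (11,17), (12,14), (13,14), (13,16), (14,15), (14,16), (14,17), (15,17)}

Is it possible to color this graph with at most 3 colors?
A valid 3-coloring: color 1: [14]; color 2: [7, 9, 11, 15, 16]; color 3: [8, 10, 12, 13, 17].
(χ(G) = 3 ≤ 3.)

Yes, G is 3-colorable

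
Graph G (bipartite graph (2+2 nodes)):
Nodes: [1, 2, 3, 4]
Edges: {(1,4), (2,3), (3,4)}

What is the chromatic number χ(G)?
Clique number ω(G) = 2 (lower bound: χ ≥ ω).
The graph is bipartite (no odd cycle), so 2 colors suffice: χ(G) = 2.
A valid 2-coloring: color 1: [2, 4]; color 2: [1, 3].

χ(G) = 2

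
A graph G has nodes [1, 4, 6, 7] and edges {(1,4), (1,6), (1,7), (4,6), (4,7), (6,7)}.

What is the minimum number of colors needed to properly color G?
χ(G) = 4

Clique number ω(G) = 4 (lower bound: χ ≥ ω).
The clique on [1, 4, 6, 7] has size 4, forcing χ ≥ 4, and the coloring below uses 4 colors, so χ(G) = 4.
A valid 4-coloring: color 1: [7]; color 2: [1]; color 3: [6]; color 4: [4].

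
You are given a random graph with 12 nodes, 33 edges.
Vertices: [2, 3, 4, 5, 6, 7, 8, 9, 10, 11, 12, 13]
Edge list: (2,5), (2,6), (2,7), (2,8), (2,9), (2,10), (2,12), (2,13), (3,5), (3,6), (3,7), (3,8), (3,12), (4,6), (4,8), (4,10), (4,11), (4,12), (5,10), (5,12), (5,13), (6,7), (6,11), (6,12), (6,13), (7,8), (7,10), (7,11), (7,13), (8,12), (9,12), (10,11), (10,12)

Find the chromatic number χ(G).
χ(G) = 4

Clique number ω(G) = 4 (lower bound: χ ≥ ω).
The clique on [2, 5, 10, 12] has size 4, forcing χ ≥ 4, and the coloring below uses 4 colors, so χ(G) = 4.
A valid 4-coloring: color 1: [2, 3, 4]; color 2: [11, 12, 13]; color 3: [6, 8, 9, 10]; color 4: [5, 7].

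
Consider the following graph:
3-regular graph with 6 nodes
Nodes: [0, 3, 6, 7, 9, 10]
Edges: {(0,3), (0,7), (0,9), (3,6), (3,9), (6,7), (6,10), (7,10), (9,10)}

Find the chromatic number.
Clique number ω(G) = 3 (lower bound: χ ≥ ω).
The clique on [0, 3, 9] has size 3, forcing χ ≥ 3, and the coloring below uses 3 colors, so χ(G) = 3.
A valid 3-coloring: color 1: [0, 6]; color 2: [7, 9]; color 3: [3, 10].

χ(G) = 3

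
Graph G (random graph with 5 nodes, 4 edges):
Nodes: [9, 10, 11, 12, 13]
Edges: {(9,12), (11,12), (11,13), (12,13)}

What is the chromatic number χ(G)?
Clique number ω(G) = 3 (lower bound: χ ≥ ω).
The clique on [11, 12, 13] has size 3, forcing χ ≥ 3, and the coloring below uses 3 colors, so χ(G) = 3.
A valid 3-coloring: color 1: [10, 12]; color 2: [9, 13]; color 3: [11].

χ(G) = 3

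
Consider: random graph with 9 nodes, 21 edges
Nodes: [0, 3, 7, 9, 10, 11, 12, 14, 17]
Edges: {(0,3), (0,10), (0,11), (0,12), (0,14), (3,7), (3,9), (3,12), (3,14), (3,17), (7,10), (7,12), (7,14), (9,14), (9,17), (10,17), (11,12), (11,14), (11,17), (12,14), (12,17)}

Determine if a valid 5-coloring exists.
Yes, G is 5-colorable

A valid 5-coloring: color 1: [14, 17]; color 2: [3, 10, 11]; color 3: [9, 12]; color 4: [0, 7].
(χ(G) = 4 ≤ 5.)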